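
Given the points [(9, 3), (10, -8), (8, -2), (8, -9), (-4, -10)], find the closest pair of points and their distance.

Computing all pairwise distances among 5 points:

d((9, 3), (10, -8)) = 11.0454
d((9, 3), (8, -2)) = 5.099
d((9, 3), (8, -9)) = 12.0416
d((9, 3), (-4, -10)) = 18.3848
d((10, -8), (8, -2)) = 6.3246
d((10, -8), (8, -9)) = 2.2361 <-- minimum
d((10, -8), (-4, -10)) = 14.1421
d((8, -2), (8, -9)) = 7.0
d((8, -2), (-4, -10)) = 14.4222
d((8, -9), (-4, -10)) = 12.0416

Closest pair: (10, -8) and (8, -9) with distance 2.2361

The closest pair is (10, -8) and (8, -9) with Euclidean distance 2.2361. For 5 points, brute-force pairwise comparison is shown above. For large n, the divide-and-conquer algorithm (sort by x, recurse on halves, check the dividing strip) achieves O(n log n).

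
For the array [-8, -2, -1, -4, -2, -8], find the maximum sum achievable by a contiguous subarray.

Using Kadane's algorithm on [-8, -2, -1, -4, -2, -8]:

Scanning through the array:
Position 1 (value -2): max_ending_here = -2, max_so_far = -2
Position 2 (value -1): max_ending_here = -1, max_so_far = -1
Position 3 (value -4): max_ending_here = -4, max_so_far = -1
Position 4 (value -2): max_ending_here = -2, max_so_far = -1
Position 5 (value -8): max_ending_here = -8, max_so_far = -1

Maximum subarray: [-1]
Maximum sum: -1

The maximum subarray is [-1] with sum -1. This subarray runs from index 2 to index 2.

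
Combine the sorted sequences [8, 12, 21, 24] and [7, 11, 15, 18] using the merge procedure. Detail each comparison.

Merging process:

Compare 8 vs 7: take 7 from right. Merged: [7]
Compare 8 vs 11: take 8 from left. Merged: [7, 8]
Compare 12 vs 11: take 11 from right. Merged: [7, 8, 11]
Compare 12 vs 15: take 12 from left. Merged: [7, 8, 11, 12]
Compare 21 vs 15: take 15 from right. Merged: [7, 8, 11, 12, 15]
Compare 21 vs 18: take 18 from right. Merged: [7, 8, 11, 12, 15, 18]
Append remaining from left: [21, 24]. Merged: [7, 8, 11, 12, 15, 18, 21, 24]

Final merged array: [7, 8, 11, 12, 15, 18, 21, 24]
Total comparisons: 6

The merged array is [7, 8, 11, 12, 15, 18, 21, 24], requiring 6 comparisons. The merge step runs in O(n) time where n is the total number of elements.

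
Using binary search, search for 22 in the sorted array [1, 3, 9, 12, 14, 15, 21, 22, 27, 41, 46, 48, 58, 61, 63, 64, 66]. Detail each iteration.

Binary search for 22 in [1, 3, 9, 12, 14, 15, 21, 22, 27, 41, 46, 48, 58, 61, 63, 64, 66]:

lo=0, hi=16, mid=8, arr[mid]=27 -> 27 > 22, search left half
lo=0, hi=7, mid=3, arr[mid]=12 -> 12 < 22, search right half
lo=4, hi=7, mid=5, arr[mid]=15 -> 15 < 22, search right half
lo=6, hi=7, mid=6, arr[mid]=21 -> 21 < 22, search right half
lo=7, hi=7, mid=7, arr[mid]=22 -> Found target at index 7!

Binary search finds 22 at index 7 after 5 comparisons. The search repeatedly halves the search space by comparing with the middle element.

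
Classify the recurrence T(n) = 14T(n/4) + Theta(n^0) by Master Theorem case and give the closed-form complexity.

Master Theorem for T(n) = 14T(n/4) + O(n^0):

a = 14, b = 4, c = 0
log_b(a) = log_4(14) = 1.9037

Case 1: c = 0 < log_4(14) = 1.9037
T(n) = O(n^(log_4 14))

For T(n) = 14T(n/4) + O(n^0): log_4(14) = 1.9037. This is Case 1 of the Master Theorem (c < log_b(a), work dominated by leaves), giving O(n^(log_4 14)).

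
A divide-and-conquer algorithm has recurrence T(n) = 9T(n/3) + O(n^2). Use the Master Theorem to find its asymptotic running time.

Master Theorem for T(n) = 9T(n/3) + O(n^2):

a = 9, b = 3, c = 2
log_b(a) = log_3(9) = 2.0000

Case 2: c = 2 = log_3(9) = 2.0000
T(n) = O(n^2 log n) = O(n^2 log n)

For T(n) = 9T(n/3) + O(n^2): log_3(9) = 2.0000. This is Case 2 of the Master Theorem (c = log_b(a), equal work at all levels), giving O(n^2 log n).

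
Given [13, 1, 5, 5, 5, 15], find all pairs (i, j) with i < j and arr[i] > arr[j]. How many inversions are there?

Finding inversions in [13, 1, 5, 5, 5, 15]:

(0, 1): arr[0]=13 > arr[1]=1
(0, 2): arr[0]=13 > arr[2]=5
(0, 3): arr[0]=13 > arr[3]=5
(0, 4): arr[0]=13 > arr[4]=5

Total inversions: 4

The array has 4 inversion(s): (0,1), (0,2), (0,3), (0,4). Each pair (i,j) satisfies i < j and arr[i] > arr[j].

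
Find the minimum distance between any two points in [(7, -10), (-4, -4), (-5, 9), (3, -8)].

Computing all pairwise distances among 4 points:

d((7, -10), (-4, -4)) = 12.53
d((7, -10), (-5, 9)) = 22.4722
d((7, -10), (3, -8)) = 4.4721 <-- minimum
d((-4, -4), (-5, 9)) = 13.0384
d((-4, -4), (3, -8)) = 8.0623
d((-5, 9), (3, -8)) = 18.7883

Closest pair: (7, -10) and (3, -8) with distance 4.4721

The closest pair is (7, -10) and (3, -8) with Euclidean distance 4.4721. For 4 points, brute-force pairwise comparison is shown above. For large n, the divide-and-conquer algorithm (sort by x, recurse on halves, check the dividing strip) achieves O(n log n).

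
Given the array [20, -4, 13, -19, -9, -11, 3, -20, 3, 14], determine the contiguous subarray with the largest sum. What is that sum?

Using Kadane's algorithm on [20, -4, 13, -19, -9, -11, 3, -20, 3, 14]:

Scanning through the array:
Position 1 (value -4): max_ending_here = 16, max_so_far = 20
Position 2 (value 13): max_ending_here = 29, max_so_far = 29
Position 3 (value -19): max_ending_here = 10, max_so_far = 29
Position 4 (value -9): max_ending_here = 1, max_so_far = 29
Position 5 (value -11): max_ending_here = -10, max_so_far = 29
Position 6 (value 3): max_ending_here = 3, max_so_far = 29
Position 7 (value -20): max_ending_here = -17, max_so_far = 29
Position 8 (value 3): max_ending_here = 3, max_so_far = 29
Position 9 (value 14): max_ending_here = 17, max_so_far = 29

Maximum subarray: [20, -4, 13]
Maximum sum: 29

The maximum subarray is [20, -4, 13] with sum 29. This subarray runs from index 0 to index 2.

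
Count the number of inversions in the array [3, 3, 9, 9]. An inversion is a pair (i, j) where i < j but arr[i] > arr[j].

Finding inversions in [3, 3, 9, 9]:


Total inversions: 0

The array has 0 inversions. It is already sorted.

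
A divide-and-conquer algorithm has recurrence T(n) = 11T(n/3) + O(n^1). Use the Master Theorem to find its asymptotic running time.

Master Theorem for T(n) = 11T(n/3) + O(n^1):

a = 11, b = 3, c = 1
log_b(a) = log_3(11) = 2.1827

Case 1: c = 1 < log_3(11) = 2.1827
T(n) = O(n^(log_3 11))

For T(n) = 11T(n/3) + O(n^1): log_3(11) = 2.1827. This is Case 1 of the Master Theorem (c < log_b(a), work dominated by leaves), giving O(n^(log_3 11)).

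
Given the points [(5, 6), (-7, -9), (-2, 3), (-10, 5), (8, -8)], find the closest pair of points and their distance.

Computing all pairwise distances among 5 points:

d((5, 6), (-7, -9)) = 19.2094
d((5, 6), (-2, 3)) = 7.6158 <-- minimum
d((5, 6), (-10, 5)) = 15.0333
d((5, 6), (8, -8)) = 14.3178
d((-7, -9), (-2, 3)) = 13.0
d((-7, -9), (-10, 5)) = 14.3178
d((-7, -9), (8, -8)) = 15.0333
d((-2, 3), (-10, 5)) = 8.2462
d((-2, 3), (8, -8)) = 14.8661
d((-10, 5), (8, -8)) = 22.2036

Closest pair: (5, 6) and (-2, 3) with distance 7.6158

The closest pair is (5, 6) and (-2, 3) with Euclidean distance 7.6158. For 5 points, brute-force pairwise comparison is shown above. For large n, the divide-and-conquer algorithm (sort by x, recurse on halves, check the dividing strip) achieves O(n log n).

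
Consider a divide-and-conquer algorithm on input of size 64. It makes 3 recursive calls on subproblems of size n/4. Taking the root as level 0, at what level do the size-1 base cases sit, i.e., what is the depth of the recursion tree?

For divide and conquer with division factor 4:

Problem sizes at each level:
Level 0: 64
Level 1: 16
Level 2: 4
Level 3: 1

The root is level 0 and the size-1 base case is level 3 (the tree spans levels 0 through 3, i.e. 4 levels counting the root), so the depth is the number of divisions: log_4(64) = 3

The recursion tree depth is log_4(64) = 3. At each level, the problem size is divided by 4, so it takes 3 divisions to reduce to a base case of size 1. The algorithm makes 3 recursive calls at each level.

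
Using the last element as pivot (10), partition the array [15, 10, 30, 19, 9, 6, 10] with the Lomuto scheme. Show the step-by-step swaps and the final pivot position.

Lomuto partition with pivot = 10:

Initial array: [15, 10, 30, 19, 9, 6, 10]

arr[0]=15 > 10: no swap
arr[1]=10 <= 10: swap with position 0, array becomes [10, 15, 30, 19, 9, 6, 10]
arr[2]=30 > 10: no swap
arr[3]=19 > 10: no swap
arr[4]=9 <= 10: swap with position 1, array becomes [10, 9, 30, 19, 15, 6, 10]
arr[5]=6 <= 10: swap with position 2, array becomes [10, 9, 6, 19, 15, 30, 10]

Place pivot at position 3: [10, 9, 6, 10, 15, 30, 19]
Pivot position: 3

After partitioning with pivot 10, the array becomes [10, 9, 6, 10, 15, 30, 19]. The pivot is placed at index 3. All elements to the left of the pivot are <= 10, and all elements to the right are > 10.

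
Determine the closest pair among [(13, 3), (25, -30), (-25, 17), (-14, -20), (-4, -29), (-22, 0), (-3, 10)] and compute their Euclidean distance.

Computing all pairwise distances among 7 points:

d((13, 3), (25, -30)) = 35.1141
d((13, 3), (-25, 17)) = 40.4969
d((13, 3), (-14, -20)) = 35.4683
d((13, 3), (-4, -29)) = 36.2353
d((13, 3), (-22, 0)) = 35.1283
d((13, 3), (-3, 10)) = 17.4642
d((25, -30), (-25, 17)) = 68.6222
d((25, -30), (-14, -20)) = 40.2616
d((25, -30), (-4, -29)) = 29.0172
d((25, -30), (-22, 0)) = 55.7584
d((25, -30), (-3, 10)) = 48.8262
d((-25, 17), (-14, -20)) = 38.6005
d((-25, 17), (-4, -29)) = 50.5668
d((-25, 17), (-22, 0)) = 17.2627
d((-25, 17), (-3, 10)) = 23.0868
d((-14, -20), (-4, -29)) = 13.4536 <-- minimum
d((-14, -20), (-22, 0)) = 21.5407
d((-14, -20), (-3, 10)) = 31.9531
d((-4, -29), (-22, 0)) = 34.1321
d((-4, -29), (-3, 10)) = 39.0128
d((-22, 0), (-3, 10)) = 21.4709

Closest pair: (-14, -20) and (-4, -29) with distance 13.4536

The closest pair is (-14, -20) and (-4, -29) with Euclidean distance 13.4536. For 7 points, brute-force pairwise comparison is shown above. For large n, the divide-and-conquer algorithm (sort by x, recurse on halves, check the dividing strip) achieves O(n log n).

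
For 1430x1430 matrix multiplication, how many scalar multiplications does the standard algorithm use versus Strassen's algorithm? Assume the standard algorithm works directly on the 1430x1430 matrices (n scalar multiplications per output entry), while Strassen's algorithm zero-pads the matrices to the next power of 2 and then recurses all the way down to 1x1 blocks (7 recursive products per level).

Matrix multiplication for 1430x1430 matrices:

Strassen's algorithm requires power-of-2 dimensions. Pad 1430x1430 to 2048x2048 (next power of 2).

Standard algorithm: 1430^3 = 2924207000 multiplications
Strassen's algorithm: 7^(log2(2048)) = 7^11 = 1977326743 multiplications
Savings: 2924207000 - 1977326743 = 946880257 multiplications

Standard: 2924207000 multiplications (1430^3). Strassen: 1977326743 multiplications (7^11, after padding to 2048x2048). Strassen reduces 8 recursive multiplications to 7 at each level.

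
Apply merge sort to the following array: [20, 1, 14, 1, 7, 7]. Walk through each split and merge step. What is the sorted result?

Merge sort trace:

Split: [20, 1, 14, 1, 7, 7] -> [20, 1, 14] and [1, 7, 7]
  Split: [20, 1, 14] -> [20] and [1, 14]
    Split: [1, 14] -> [1] and [14]
    Merge: [1] + [14] -> [1, 14]
  Merge: [20] + [1, 14] -> [1, 14, 20]
  Split: [1, 7, 7] -> [1] and [7, 7]
    Split: [7, 7] -> [7] and [7]
    Merge: [7] + [7] -> [7, 7]
  Merge: [1] + [7, 7] -> [1, 7, 7]
Merge: [1, 14, 20] + [1, 7, 7] -> [1, 1, 7, 7, 14, 20]

Final sorted array: [1, 1, 7, 7, 14, 20]

The merge sort proceeds by recursively splitting the array and merging sorted halves.
After all merges, the sorted array is [1, 1, 7, 7, 14, 20].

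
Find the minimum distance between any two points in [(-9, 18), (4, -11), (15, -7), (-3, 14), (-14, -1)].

Computing all pairwise distances among 5 points:

d((-9, 18), (4, -11)) = 31.7805
d((-9, 18), (15, -7)) = 34.6554
d((-9, 18), (-3, 14)) = 7.2111 <-- minimum
d((-9, 18), (-14, -1)) = 19.6469
d((4, -11), (15, -7)) = 11.7047
d((4, -11), (-3, 14)) = 25.9615
d((4, -11), (-14, -1)) = 20.5913
d((15, -7), (-3, 14)) = 27.6586
d((15, -7), (-14, -1)) = 29.6142
d((-3, 14), (-14, -1)) = 18.6011

Closest pair: (-9, 18) and (-3, 14) with distance 7.2111

The closest pair is (-9, 18) and (-3, 14) with Euclidean distance 7.2111. For 5 points, brute-force pairwise comparison is shown above. For large n, the divide-and-conquer algorithm (sort by x, recurse on halves, check the dividing strip) achieves O(n log n).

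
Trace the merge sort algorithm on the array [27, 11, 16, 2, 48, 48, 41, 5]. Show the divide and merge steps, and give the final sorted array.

Merge sort trace:

Split: [27, 11, 16, 2, 48, 48, 41, 5] -> [27, 11, 16, 2] and [48, 48, 41, 5]
  Split: [27, 11, 16, 2] -> [27, 11] and [16, 2]
    Split: [27, 11] -> [27] and [11]
    Merge: [27] + [11] -> [11, 27]
    Split: [16, 2] -> [16] and [2]
    Merge: [16] + [2] -> [2, 16]
  Merge: [11, 27] + [2, 16] -> [2, 11, 16, 27]
  Split: [48, 48, 41, 5] -> [48, 48] and [41, 5]
    Split: [48, 48] -> [48] and [48]
    Merge: [48] + [48] -> [48, 48]
    Split: [41, 5] -> [41] and [5]
    Merge: [41] + [5] -> [5, 41]
  Merge: [48, 48] + [5, 41] -> [5, 41, 48, 48]
Merge: [2, 11, 16, 27] + [5, 41, 48, 48] -> [2, 5, 11, 16, 27, 41, 48, 48]

Final sorted array: [2, 5, 11, 16, 27, 41, 48, 48]

The merge sort proceeds by recursively splitting the array and merging sorted halves.
After all merges, the sorted array is [2, 5, 11, 16, 27, 41, 48, 48].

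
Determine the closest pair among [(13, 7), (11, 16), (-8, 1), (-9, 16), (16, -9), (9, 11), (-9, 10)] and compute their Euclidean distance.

Computing all pairwise distances among 7 points:

d((13, 7), (11, 16)) = 9.2195
d((13, 7), (-8, 1)) = 21.8403
d((13, 7), (-9, 16)) = 23.7697
d((13, 7), (16, -9)) = 16.2788
d((13, 7), (9, 11)) = 5.6569
d((13, 7), (-9, 10)) = 22.2036
d((11, 16), (-8, 1)) = 24.2074
d((11, 16), (-9, 16)) = 20.0
d((11, 16), (16, -9)) = 25.4951
d((11, 16), (9, 11)) = 5.3852 <-- minimum
d((11, 16), (-9, 10)) = 20.8806
d((-8, 1), (-9, 16)) = 15.0333
d((-8, 1), (16, -9)) = 26.0
d((-8, 1), (9, 11)) = 19.7231
d((-8, 1), (-9, 10)) = 9.0554
d((-9, 16), (16, -9)) = 35.3553
d((-9, 16), (9, 11)) = 18.6815
d((-9, 16), (-9, 10)) = 6.0
d((16, -9), (9, 11)) = 21.1896
d((16, -9), (-9, 10)) = 31.4006
d((9, 11), (-9, 10)) = 18.0278

Closest pair: (11, 16) and (9, 11) with distance 5.3852

The closest pair is (11, 16) and (9, 11) with Euclidean distance 5.3852. For 7 points, brute-force pairwise comparison is shown above. For large n, the divide-and-conquer algorithm (sort by x, recurse on halves, check the dividing strip) achieves O(n log n).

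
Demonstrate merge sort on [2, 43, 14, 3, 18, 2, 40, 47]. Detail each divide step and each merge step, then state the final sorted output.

Merge sort trace:

Split: [2, 43, 14, 3, 18, 2, 40, 47] -> [2, 43, 14, 3] and [18, 2, 40, 47]
  Split: [2, 43, 14, 3] -> [2, 43] and [14, 3]
    Split: [2, 43] -> [2] and [43]
    Merge: [2] + [43] -> [2, 43]
    Split: [14, 3] -> [14] and [3]
    Merge: [14] + [3] -> [3, 14]
  Merge: [2, 43] + [3, 14] -> [2, 3, 14, 43]
  Split: [18, 2, 40, 47] -> [18, 2] and [40, 47]
    Split: [18, 2] -> [18] and [2]
    Merge: [18] + [2] -> [2, 18]
    Split: [40, 47] -> [40] and [47]
    Merge: [40] + [47] -> [40, 47]
  Merge: [2, 18] + [40, 47] -> [2, 18, 40, 47]
Merge: [2, 3, 14, 43] + [2, 18, 40, 47] -> [2, 2, 3, 14, 18, 40, 43, 47]

Final sorted array: [2, 2, 3, 14, 18, 40, 43, 47]

The merge sort proceeds by recursively splitting the array and merging sorted halves.
After all merges, the sorted array is [2, 2, 3, 14, 18, 40, 43, 47].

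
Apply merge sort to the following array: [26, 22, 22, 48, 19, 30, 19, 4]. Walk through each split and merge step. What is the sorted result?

Merge sort trace:

Split: [26, 22, 22, 48, 19, 30, 19, 4] -> [26, 22, 22, 48] and [19, 30, 19, 4]
  Split: [26, 22, 22, 48] -> [26, 22] and [22, 48]
    Split: [26, 22] -> [26] and [22]
    Merge: [26] + [22] -> [22, 26]
    Split: [22, 48] -> [22] and [48]
    Merge: [22] + [48] -> [22, 48]
  Merge: [22, 26] + [22, 48] -> [22, 22, 26, 48]
  Split: [19, 30, 19, 4] -> [19, 30] and [19, 4]
    Split: [19, 30] -> [19] and [30]
    Merge: [19] + [30] -> [19, 30]
    Split: [19, 4] -> [19] and [4]
    Merge: [19] + [4] -> [4, 19]
  Merge: [19, 30] + [4, 19] -> [4, 19, 19, 30]
Merge: [22, 22, 26, 48] + [4, 19, 19, 30] -> [4, 19, 19, 22, 22, 26, 30, 48]

Final sorted array: [4, 19, 19, 22, 22, 26, 30, 48]

The merge sort proceeds by recursively splitting the array and merging sorted halves.
After all merges, the sorted array is [4, 19, 19, 22, 22, 26, 30, 48].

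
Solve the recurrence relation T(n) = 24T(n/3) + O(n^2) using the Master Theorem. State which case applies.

Master Theorem for T(n) = 24T(n/3) + O(n^2):

a = 24, b = 3, c = 2
log_b(a) = log_3(24) = 2.8928

Case 1: c = 2 < log_3(24) = 2.8928
T(n) = O(n^(log_3 24))

For T(n) = 24T(n/3) + O(n^2): log_3(24) = 2.8928. This is Case 1 of the Master Theorem (c < log_b(a), work dominated by leaves), giving O(n^(log_3 24)).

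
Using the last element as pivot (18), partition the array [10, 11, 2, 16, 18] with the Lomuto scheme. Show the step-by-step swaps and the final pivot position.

Lomuto partition with pivot = 18:

Initial array: [10, 11, 2, 16, 18]

arr[0]=10 <= 18: swap with position 0, array becomes [10, 11, 2, 16, 18]
arr[1]=11 <= 18: swap with position 1, array becomes [10, 11, 2, 16, 18]
arr[2]=2 <= 18: swap with position 2, array becomes [10, 11, 2, 16, 18]
arr[3]=16 <= 18: swap with position 3, array becomes [10, 11, 2, 16, 18]

Place pivot at position 4: [10, 11, 2, 16, 18]
Pivot position: 4

After partitioning with pivot 18, the array becomes [10, 11, 2, 16, 18]. The pivot is placed at index 4. All elements to the left of the pivot are <= 18, and all elements to the right are > 18.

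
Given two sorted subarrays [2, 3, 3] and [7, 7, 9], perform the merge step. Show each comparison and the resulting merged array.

Merging process:

Compare 2 vs 7: take 2 from left. Merged: [2]
Compare 3 vs 7: take 3 from left. Merged: [2, 3]
Compare 3 vs 7: take 3 from left. Merged: [2, 3, 3]
Append remaining from right: [7, 7, 9]. Merged: [2, 3, 3, 7, 7, 9]

Final merged array: [2, 3, 3, 7, 7, 9]
Total comparisons: 3

The merged array is [2, 3, 3, 7, 7, 9], requiring 3 comparisons. The merge step runs in O(n) time where n is the total number of elements.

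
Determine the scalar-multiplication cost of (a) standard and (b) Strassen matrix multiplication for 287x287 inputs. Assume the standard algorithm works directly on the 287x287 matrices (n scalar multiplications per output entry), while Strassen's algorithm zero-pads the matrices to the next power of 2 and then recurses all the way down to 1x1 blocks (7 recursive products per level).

Matrix multiplication for 287x287 matrices:

Strassen's algorithm requires power-of-2 dimensions. Pad 287x287 to 512x512 (next power of 2).

Standard algorithm: 287^3 = 23639903 multiplications
Strassen's algorithm: 7^(log2(512)) = 7^9 = 40353607 multiplications
Difference: 23639903 - 40353607 = -16713704 (Strassen uses MORE here due to padding overhead — for small or just-over-power-of-2 n, padding can outweigh the per-level savings)

Standard: 23639903 multiplications (287^3). Strassen: 40353607 multiplications (7^9, after padding to 512x512). Strassen reduces 8 recursive multiplications to 7 at each level.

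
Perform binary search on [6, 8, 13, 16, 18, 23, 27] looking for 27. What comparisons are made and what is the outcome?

Binary search for 27 in [6, 8, 13, 16, 18, 23, 27]:

lo=0, hi=6, mid=3, arr[mid]=16 -> 16 < 27, search right half
lo=4, hi=6, mid=5, arr[mid]=23 -> 23 < 27, search right half
lo=6, hi=6, mid=6, arr[mid]=27 -> Found target at index 6!

Binary search finds 27 at index 6 after 3 comparisons. The search repeatedly halves the search space by comparing with the middle element.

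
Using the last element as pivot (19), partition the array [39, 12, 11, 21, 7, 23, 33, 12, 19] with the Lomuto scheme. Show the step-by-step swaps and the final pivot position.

Lomuto partition with pivot = 19:

Initial array: [39, 12, 11, 21, 7, 23, 33, 12, 19]

arr[0]=39 > 19: no swap
arr[1]=12 <= 19: swap with position 0, array becomes [12, 39, 11, 21, 7, 23, 33, 12, 19]
arr[2]=11 <= 19: swap with position 1, array becomes [12, 11, 39, 21, 7, 23, 33, 12, 19]
arr[3]=21 > 19: no swap
arr[4]=7 <= 19: swap with position 2, array becomes [12, 11, 7, 21, 39, 23, 33, 12, 19]
arr[5]=23 > 19: no swap
arr[6]=33 > 19: no swap
arr[7]=12 <= 19: swap with position 3, array becomes [12, 11, 7, 12, 39, 23, 33, 21, 19]

Place pivot at position 4: [12, 11, 7, 12, 19, 23, 33, 21, 39]
Pivot position: 4

After partitioning with pivot 19, the array becomes [12, 11, 7, 12, 19, 23, 33, 21, 39]. The pivot is placed at index 4. All elements to the left of the pivot are <= 19, and all elements to the right are > 19.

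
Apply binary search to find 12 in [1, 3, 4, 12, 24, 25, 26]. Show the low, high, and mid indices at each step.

Binary search for 12 in [1, 3, 4, 12, 24, 25, 26]:

lo=0, hi=6, mid=3, arr[mid]=12 -> Found target at index 3!

Binary search finds 12 at index 3 after 1 comparisons. The search repeatedly halves the search space by comparing with the middle element.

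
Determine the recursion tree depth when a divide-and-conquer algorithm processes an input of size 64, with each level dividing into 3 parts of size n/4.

For divide and conquer with division factor 4:

Problem sizes at each level:
Level 0: 64
Level 1: 16
Level 2: 4
Level 3: 1

The root is level 0 and the size-1 base case is level 3 (the tree spans levels 0 through 3, i.e. 4 levels counting the root), so the depth is the number of divisions: log_4(64) = 3

The recursion tree depth is log_4(64) = 3. At each level, the problem size is divided by 4, so it takes 3 divisions to reduce to a base case of size 1. The algorithm makes 3 recursive calls at each level.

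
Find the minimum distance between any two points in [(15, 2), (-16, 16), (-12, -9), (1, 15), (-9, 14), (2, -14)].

Computing all pairwise distances among 6 points:

d((15, 2), (-16, 16)) = 34.0147
d((15, 2), (-12, -9)) = 29.1548
d((15, 2), (1, 15)) = 19.105
d((15, 2), (-9, 14)) = 26.8328
d((15, 2), (2, -14)) = 20.6155
d((-16, 16), (-12, -9)) = 25.318
d((-16, 16), (1, 15)) = 17.0294
d((-16, 16), (-9, 14)) = 7.2801 <-- minimum
d((-16, 16), (2, -14)) = 34.9857
d((-12, -9), (1, 15)) = 27.2947
d((-12, -9), (-9, 14)) = 23.1948
d((-12, -9), (2, -14)) = 14.8661
d((1, 15), (-9, 14)) = 10.0499
d((1, 15), (2, -14)) = 29.0172
d((-9, 14), (2, -14)) = 30.0832

Closest pair: (-16, 16) and (-9, 14) with distance 7.2801

The closest pair is (-16, 16) and (-9, 14) with Euclidean distance 7.2801. For 6 points, brute-force pairwise comparison is shown above. For large n, the divide-and-conquer algorithm (sort by x, recurse on halves, check the dividing strip) achieves O(n log n).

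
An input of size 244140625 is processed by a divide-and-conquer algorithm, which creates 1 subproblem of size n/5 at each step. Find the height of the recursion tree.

For divide and conquer with division factor 5:

Problem sizes at each level:
Level 0: 244140625
Level 1: 48828125
Level 2: 9765625
Level 3: 1953125
Level 4: 390625
Level 5: 78125
Level 6: 15625
Level 7: 3125
Level 8: 625
Level 9: 125
Level 10: 25
Level 11: 5
Level 12: 1

The root is level 0 and the size-1 base case is level 12 (the tree spans levels 0 through 12, i.e. 13 levels counting the root), so the depth is the number of divisions: log_5(244140625) = 12

The recursion tree depth is log_5(244140625) = 12. At each level, the problem size is divided by 5, so it takes 12 divisions to reduce to a base case of size 1. The algorithm makes 1 recursive call at each level.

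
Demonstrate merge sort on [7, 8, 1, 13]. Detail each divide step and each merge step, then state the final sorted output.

Merge sort trace:

Split: [7, 8, 1, 13] -> [7, 8] and [1, 13]
  Split: [7, 8] -> [7] and [8]
  Merge: [7] + [8] -> [7, 8]
  Split: [1, 13] -> [1] and [13]
  Merge: [1] + [13] -> [1, 13]
Merge: [7, 8] + [1, 13] -> [1, 7, 8, 13]

Final sorted array: [1, 7, 8, 13]

The merge sort proceeds by recursively splitting the array and merging sorted halves.
After all merges, the sorted array is [1, 7, 8, 13].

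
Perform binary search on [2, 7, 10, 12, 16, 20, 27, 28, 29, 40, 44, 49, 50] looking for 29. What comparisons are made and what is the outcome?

Binary search for 29 in [2, 7, 10, 12, 16, 20, 27, 28, 29, 40, 44, 49, 50]:

lo=0, hi=12, mid=6, arr[mid]=27 -> 27 < 29, search right half
lo=7, hi=12, mid=9, arr[mid]=40 -> 40 > 29, search left half
lo=7, hi=8, mid=7, arr[mid]=28 -> 28 < 29, search right half
lo=8, hi=8, mid=8, arr[mid]=29 -> Found target at index 8!

Binary search finds 29 at index 8 after 4 comparisons. The search repeatedly halves the search space by comparing with the middle element.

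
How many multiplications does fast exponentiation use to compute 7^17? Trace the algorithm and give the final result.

Computing 7^17 by squaring (build up from 7^1; each line after the first costs one multiplication):

7^1 = 7
7^2 = (7^1)^2 = 7^2 = 49
7^4 = (7^2)^2 = 49^2 = 2401
7^8 = (7^4)^2 = 2401^2 = 5764801
7^16 = (7^8)^2 = 5764801^2 = 33232930569601
7^17 = 7 * 7^16 = 7 * 33232930569601 = 232630513987207

Result: 232630513987207
Multiplications needed: 5 (5 lines after 7^1)

7^17 = 232630513987207. Using exponentiation by squaring, this requires 5 multiplications. The key idea: if the exponent is even, square the half-power; if odd, multiply by the base once.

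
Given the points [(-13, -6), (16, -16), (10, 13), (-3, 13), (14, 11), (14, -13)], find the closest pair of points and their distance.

Computing all pairwise distances among 6 points:

d((-13, -6), (16, -16)) = 30.6757
d((-13, -6), (10, 13)) = 29.8329
d((-13, -6), (-3, 13)) = 21.4709
d((-13, -6), (14, 11)) = 31.9061
d((-13, -6), (14, -13)) = 27.8927
d((16, -16), (10, 13)) = 29.6142
d((16, -16), (-3, 13)) = 34.6699
d((16, -16), (14, 11)) = 27.074
d((16, -16), (14, -13)) = 3.6056 <-- minimum
d((10, 13), (-3, 13)) = 13.0
d((10, 13), (14, 11)) = 4.4721
d((10, 13), (14, -13)) = 26.3059
d((-3, 13), (14, 11)) = 17.1172
d((-3, 13), (14, -13)) = 31.0644
d((14, 11), (14, -13)) = 24.0

Closest pair: (16, -16) and (14, -13) with distance 3.6056

The closest pair is (16, -16) and (14, -13) with Euclidean distance 3.6056. For 6 points, brute-force pairwise comparison is shown above. For large n, the divide-and-conquer algorithm (sort by x, recurse on halves, check the dividing strip) achieves O(n log n).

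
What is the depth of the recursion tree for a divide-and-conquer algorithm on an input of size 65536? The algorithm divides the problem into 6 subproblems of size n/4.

For divide and conquer with division factor 4:

Problem sizes at each level:
Level 0: 65536
Level 1: 16384
Level 2: 4096
Level 3: 1024
Level 4: 256
Level 5: 64
Level 6: 16
Level 7: 4
Level 8: 1

The root is level 0 and the size-1 base case is level 8 (the tree spans levels 0 through 8, i.e. 9 levels counting the root), so the depth is the number of divisions: log_4(65536) = 8

The recursion tree depth is log_4(65536) = 8. At each level, the problem size is divided by 4, so it takes 8 divisions to reduce to a base case of size 1. The algorithm makes 6 recursive calls at each level.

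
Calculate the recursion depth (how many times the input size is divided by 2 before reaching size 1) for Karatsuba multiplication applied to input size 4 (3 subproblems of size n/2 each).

For divide and conquer with division factor 2:

Problem sizes at each level:
Level 0: 4
Level 1: 2
Level 2: 1

The root is level 0 and the size-1 base case is level 2 (the tree spans levels 0 through 2, i.e. 3 levels counting the root), so the depth is the number of divisions: log_2(4) = 2

The recursion tree depth is log_2(4) = 2. At each level, the problem size is divided by 2, so it takes 2 divisions to reduce to a base case of size 1. The algorithm makes 3 recursive calls at each level.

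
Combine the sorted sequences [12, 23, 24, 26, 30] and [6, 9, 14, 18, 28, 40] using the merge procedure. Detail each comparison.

Merging process:

Compare 12 vs 6: take 6 from right. Merged: [6]
Compare 12 vs 9: take 9 from right. Merged: [6, 9]
Compare 12 vs 14: take 12 from left. Merged: [6, 9, 12]
Compare 23 vs 14: take 14 from right. Merged: [6, 9, 12, 14]
Compare 23 vs 18: take 18 from right. Merged: [6, 9, 12, 14, 18]
Compare 23 vs 28: take 23 from left. Merged: [6, 9, 12, 14, 18, 23]
Compare 24 vs 28: take 24 from left. Merged: [6, 9, 12, 14, 18, 23, 24]
Compare 26 vs 28: take 26 from left. Merged: [6, 9, 12, 14, 18, 23, 24, 26]
Compare 30 vs 28: take 28 from right. Merged: [6, 9, 12, 14, 18, 23, 24, 26, 28]
Compare 30 vs 40: take 30 from left. Merged: [6, 9, 12, 14, 18, 23, 24, 26, 28, 30]
Append remaining from right: [40]. Merged: [6, 9, 12, 14, 18, 23, 24, 26, 28, 30, 40]

Final merged array: [6, 9, 12, 14, 18, 23, 24, 26, 28, 30, 40]
Total comparisons: 10

The merged array is [6, 9, 12, 14, 18, 23, 24, 26, 28, 30, 40], requiring 10 comparisons. The merge step runs in O(n) time where n is the total number of elements.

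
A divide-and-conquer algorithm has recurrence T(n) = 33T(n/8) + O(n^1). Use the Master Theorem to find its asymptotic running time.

Master Theorem for T(n) = 33T(n/8) + O(n^1):

a = 33, b = 8, c = 1
log_b(a) = log_8(33) = 1.6815

Case 1: c = 1 < log_8(33) = 1.6815
T(n) = O(n^(log_8 33))

For T(n) = 33T(n/8) + O(n^1): log_8(33) = 1.6815. This is Case 1 of the Master Theorem (c < log_b(a), work dominated by leaves), giving O(n^(log_8 33)).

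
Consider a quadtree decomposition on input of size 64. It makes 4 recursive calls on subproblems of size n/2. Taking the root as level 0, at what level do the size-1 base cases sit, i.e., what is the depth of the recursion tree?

For divide and conquer with division factor 2:

Problem sizes at each level:
Level 0: 64
Level 1: 32
Level 2: 16
Level 3: 8
Level 4: 4
Level 5: 2
Level 6: 1

The root is level 0 and the size-1 base case is level 6 (the tree spans levels 0 through 6, i.e. 7 levels counting the root), so the depth is the number of divisions: log_2(64) = 6

The recursion tree depth is log_2(64) = 6. At each level, the problem size is divided by 2, so it takes 6 divisions to reduce to a base case of size 1. The algorithm makes 4 recursive calls at each level.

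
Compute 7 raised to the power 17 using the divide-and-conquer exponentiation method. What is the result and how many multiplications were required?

Computing 7^17 by squaring (build up from 7^1; each line after the first costs one multiplication):

7^1 = 7
7^2 = (7^1)^2 = 7^2 = 49
7^4 = (7^2)^2 = 49^2 = 2401
7^8 = (7^4)^2 = 2401^2 = 5764801
7^16 = (7^8)^2 = 5764801^2 = 33232930569601
7^17 = 7 * 7^16 = 7 * 33232930569601 = 232630513987207

Result: 232630513987207
Multiplications needed: 5 (5 lines after 7^1)

7^17 = 232630513987207. Using exponentiation by squaring, this requires 5 multiplications. The key idea: if the exponent is even, square the half-power; if odd, multiply by the base once.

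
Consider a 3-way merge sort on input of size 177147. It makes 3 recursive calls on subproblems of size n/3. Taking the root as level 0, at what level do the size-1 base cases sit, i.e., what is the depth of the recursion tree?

For divide and conquer with division factor 3:

Problem sizes at each level:
Level 0: 177147
Level 1: 59049
Level 2: 19683
Level 3: 6561
Level 4: 2187
Level 5: 729
Level 6: 243
Level 7: 81
Level 8: 27
Level 9: 9
Level 10: 3
Level 11: 1

The root is level 0 and the size-1 base case is level 11 (the tree spans levels 0 through 11, i.e. 12 levels counting the root), so the depth is the number of divisions: log_3(177147) = 11

The recursion tree depth is log_3(177147) = 11. At each level, the problem size is divided by 3, so it takes 11 divisions to reduce to a base case of size 1. The algorithm makes 3 recursive calls at each level.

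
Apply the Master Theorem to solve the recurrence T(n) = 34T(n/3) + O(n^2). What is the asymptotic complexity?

Master Theorem for T(n) = 34T(n/3) + O(n^2):

a = 34, b = 3, c = 2
log_b(a) = log_3(34) = 3.2098

Case 1: c = 2 < log_3(34) = 3.2098
T(n) = O(n^(log_3 34))

For T(n) = 34T(n/3) + O(n^2): log_3(34) = 3.2098. This is Case 1 of the Master Theorem (c < log_b(a), work dominated by leaves), giving O(n^(log_3 34)).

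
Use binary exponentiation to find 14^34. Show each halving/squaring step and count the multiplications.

Computing 14^34 by squaring (build up from 14^1; each line after the first costs one multiplication):

14^1 = 14
14^2 = (14^1)^2 = 14^2 = 196
14^4 = (14^2)^2 = 196^2 = 38416
14^8 = (14^4)^2 = 38416^2 = 1475789056
14^16 = (14^8)^2 = 1475789056^2 = 2177953337809371136
14^17 = 14 * 14^16 = 14 * 2177953337809371136 = 30491346729331195904
14^34 = (14^17)^2 = 30491346729331195904^2 = 929722225368296217729286886758826377216

Result: 929722225368296217729286886758826377216
Multiplications needed: 6 (6 lines after 14^1)

14^34 = 929722225368296217729286886758826377216. Using exponentiation by squaring, this requires 6 multiplications. The key idea: if the exponent is even, square the half-power; if odd, multiply by the base once.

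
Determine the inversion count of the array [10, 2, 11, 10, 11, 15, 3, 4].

Finding inversions in [10, 2, 11, 10, 11, 15, 3, 4]:

(0, 1): arr[0]=10 > arr[1]=2
(0, 6): arr[0]=10 > arr[6]=3
(0, 7): arr[0]=10 > arr[7]=4
(2, 3): arr[2]=11 > arr[3]=10
(2, 6): arr[2]=11 > arr[6]=3
(2, 7): arr[2]=11 > arr[7]=4
(3, 6): arr[3]=10 > arr[6]=3
(3, 7): arr[3]=10 > arr[7]=4
(4, 6): arr[4]=11 > arr[6]=3
(4, 7): arr[4]=11 > arr[7]=4
(5, 6): arr[5]=15 > arr[6]=3
(5, 7): arr[5]=15 > arr[7]=4

Total inversions: 12

The array has 12 inversion(s): (0,1), (0,6), (0,7), (2,3), (2,6), (2,7), (3,6), (3,7), (4,6), (4,7), (5,6), (5,7). Each pair (i,j) satisfies i < j and arr[i] > arr[j].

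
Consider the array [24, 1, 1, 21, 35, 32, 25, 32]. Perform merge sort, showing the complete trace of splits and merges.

Merge sort trace:

Split: [24, 1, 1, 21, 35, 32, 25, 32] -> [24, 1, 1, 21] and [35, 32, 25, 32]
  Split: [24, 1, 1, 21] -> [24, 1] and [1, 21]
    Split: [24, 1] -> [24] and [1]
    Merge: [24] + [1] -> [1, 24]
    Split: [1, 21] -> [1] and [21]
    Merge: [1] + [21] -> [1, 21]
  Merge: [1, 24] + [1, 21] -> [1, 1, 21, 24]
  Split: [35, 32, 25, 32] -> [35, 32] and [25, 32]
    Split: [35, 32] -> [35] and [32]
    Merge: [35] + [32] -> [32, 35]
    Split: [25, 32] -> [25] and [32]
    Merge: [25] + [32] -> [25, 32]
  Merge: [32, 35] + [25, 32] -> [25, 32, 32, 35]
Merge: [1, 1, 21, 24] + [25, 32, 32, 35] -> [1, 1, 21, 24, 25, 32, 32, 35]

Final sorted array: [1, 1, 21, 24, 25, 32, 32, 35]

The merge sort proceeds by recursively splitting the array and merging sorted halves.
After all merges, the sorted array is [1, 1, 21, 24, 25, 32, 32, 35].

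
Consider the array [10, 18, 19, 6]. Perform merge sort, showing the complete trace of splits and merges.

Merge sort trace:

Split: [10, 18, 19, 6] -> [10, 18] and [19, 6]
  Split: [10, 18] -> [10] and [18]
  Merge: [10] + [18] -> [10, 18]
  Split: [19, 6] -> [19] and [6]
  Merge: [19] + [6] -> [6, 19]
Merge: [10, 18] + [6, 19] -> [6, 10, 18, 19]

Final sorted array: [6, 10, 18, 19]

The merge sort proceeds by recursively splitting the array and merging sorted halves.
After all merges, the sorted array is [6, 10, 18, 19].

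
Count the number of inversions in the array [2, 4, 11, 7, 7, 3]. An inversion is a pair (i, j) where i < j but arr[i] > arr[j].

Finding inversions in [2, 4, 11, 7, 7, 3]:

(1, 5): arr[1]=4 > arr[5]=3
(2, 3): arr[2]=11 > arr[3]=7
(2, 4): arr[2]=11 > arr[4]=7
(2, 5): arr[2]=11 > arr[5]=3
(3, 5): arr[3]=7 > arr[5]=3
(4, 5): arr[4]=7 > arr[5]=3

Total inversions: 6

The array has 6 inversion(s): (1,5), (2,3), (2,4), (2,5), (3,5), (4,5). Each pair (i,j) satisfies i < j and arr[i] > arr[j].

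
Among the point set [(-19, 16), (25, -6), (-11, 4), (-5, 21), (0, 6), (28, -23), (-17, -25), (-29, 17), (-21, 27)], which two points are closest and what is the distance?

Computing all pairwise distances among 9 points:

d((-19, 16), (25, -6)) = 49.1935
d((-19, 16), (-11, 4)) = 14.4222
d((-19, 16), (-5, 21)) = 14.8661
d((-19, 16), (0, 6)) = 21.4709
d((-19, 16), (28, -23)) = 61.0737
d((-19, 16), (-17, -25)) = 41.0488
d((-19, 16), (-29, 17)) = 10.0499 <-- minimum
d((-19, 16), (-21, 27)) = 11.1803
d((25, -6), (-11, 4)) = 37.3631
d((25, -6), (-5, 21)) = 40.3609
d((25, -6), (0, 6)) = 27.7308
d((25, -6), (28, -23)) = 17.2627
d((25, -6), (-17, -25)) = 46.0977
d((25, -6), (-29, 17)) = 58.6941
d((25, -6), (-21, 27)) = 56.6127
d((-11, 4), (-5, 21)) = 18.0278
d((-11, 4), (0, 6)) = 11.1803
d((-11, 4), (28, -23)) = 47.4342
d((-11, 4), (-17, -25)) = 29.6142
d((-11, 4), (-29, 17)) = 22.2036
d((-11, 4), (-21, 27)) = 25.0799
d((-5, 21), (0, 6)) = 15.8114
d((-5, 21), (28, -23)) = 55.0
d((-5, 21), (-17, -25)) = 47.5395
d((-5, 21), (-29, 17)) = 24.3311
d((-5, 21), (-21, 27)) = 17.088
d((0, 6), (28, -23)) = 40.3113
d((0, 6), (-17, -25)) = 35.3553
d((0, 6), (-29, 17)) = 31.0161
d((0, 6), (-21, 27)) = 29.6985
d((28, -23), (-17, -25)) = 45.0444
d((28, -23), (-29, 17)) = 69.6348
d((28, -23), (-21, 27)) = 70.0071
d((-17, -25), (-29, 17)) = 43.6807
d((-17, -25), (-21, 27)) = 52.1536
d((-29, 17), (-21, 27)) = 12.8062

Closest pair: (-19, 16) and (-29, 17) with distance 10.0499

The closest pair is (-19, 16) and (-29, 17) with Euclidean distance 10.0499. For 9 points, brute-force pairwise comparison is shown above. For large n, the divide-and-conquer algorithm (sort by x, recurse on halves, check the dividing strip) achieves O(n log n).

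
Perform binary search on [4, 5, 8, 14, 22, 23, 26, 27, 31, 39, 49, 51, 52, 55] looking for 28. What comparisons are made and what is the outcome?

Binary search for 28 in [4, 5, 8, 14, 22, 23, 26, 27, 31, 39, 49, 51, 52, 55]:

lo=0, hi=13, mid=6, arr[mid]=26 -> 26 < 28, search right half
lo=7, hi=13, mid=10, arr[mid]=49 -> 49 > 28, search left half
lo=7, hi=9, mid=8, arr[mid]=31 -> 31 > 28, search left half
lo=7, hi=7, mid=7, arr[mid]=27 -> 27 < 28, search right half
lo=8 > hi=7, target 28 not found

Binary search determines that 28 is not in the array after 4 comparisons. The search space was exhausted without finding the target.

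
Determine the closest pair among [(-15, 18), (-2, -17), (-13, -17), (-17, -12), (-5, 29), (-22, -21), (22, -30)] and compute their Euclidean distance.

Computing all pairwise distances among 7 points:

d((-15, 18), (-2, -17)) = 37.3363
d((-15, 18), (-13, -17)) = 35.0571
d((-15, 18), (-17, -12)) = 30.0666
d((-15, 18), (-5, 29)) = 14.8661
d((-15, 18), (-22, -21)) = 39.6232
d((-15, 18), (22, -30)) = 60.6053
d((-2, -17), (-13, -17)) = 11.0
d((-2, -17), (-17, -12)) = 15.8114
d((-2, -17), (-5, 29)) = 46.0977
d((-2, -17), (-22, -21)) = 20.3961
d((-2, -17), (22, -30)) = 27.2947
d((-13, -17), (-17, -12)) = 6.4031 <-- minimum
d((-13, -17), (-5, 29)) = 46.6905
d((-13, -17), (-22, -21)) = 9.8489
d((-13, -17), (22, -30)) = 37.3363
d((-17, -12), (-5, 29)) = 42.72
d((-17, -12), (-22, -21)) = 10.2956
d((-17, -12), (22, -30)) = 42.9535
d((-5, 29), (-22, -21)) = 52.811
d((-5, 29), (22, -30)) = 64.8845
d((-22, -21), (22, -30)) = 44.911

Closest pair: (-13, -17) and (-17, -12) with distance 6.4031

The closest pair is (-13, -17) and (-17, -12) with Euclidean distance 6.4031. For 7 points, brute-force pairwise comparison is shown above. For large n, the divide-and-conquer algorithm (sort by x, recurse on halves, check the dividing strip) achieves O(n log n).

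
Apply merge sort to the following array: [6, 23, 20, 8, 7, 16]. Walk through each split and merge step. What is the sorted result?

Merge sort trace:

Split: [6, 23, 20, 8, 7, 16] -> [6, 23, 20] and [8, 7, 16]
  Split: [6, 23, 20] -> [6] and [23, 20]
    Split: [23, 20] -> [23] and [20]
    Merge: [23] + [20] -> [20, 23]
  Merge: [6] + [20, 23] -> [6, 20, 23]
  Split: [8, 7, 16] -> [8] and [7, 16]
    Split: [7, 16] -> [7] and [16]
    Merge: [7] + [16] -> [7, 16]
  Merge: [8] + [7, 16] -> [7, 8, 16]
Merge: [6, 20, 23] + [7, 8, 16] -> [6, 7, 8, 16, 20, 23]

Final sorted array: [6, 7, 8, 16, 20, 23]

The merge sort proceeds by recursively splitting the array and merging sorted halves.
After all merges, the sorted array is [6, 7, 8, 16, 20, 23].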